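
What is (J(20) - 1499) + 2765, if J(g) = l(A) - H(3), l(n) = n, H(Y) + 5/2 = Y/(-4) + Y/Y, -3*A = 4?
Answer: 15203/12 ≈ 1266.9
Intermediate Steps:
A = -4/3 (A = -⅓*4 = -4/3 ≈ -1.3333)
H(Y) = -3/2 - Y/4 (H(Y) = -5/2 + (Y/(-4) + Y/Y) = -5/2 + (Y*(-¼) + 1) = -5/2 + (-Y/4 + 1) = -5/2 + (1 - Y/4) = -3/2 - Y/4)
J(g) = 11/12 (J(g) = -4/3 - (-3/2 - ¼*3) = -4/3 - (-3/2 - ¾) = -4/3 - 1*(-9/4) = -4/3 + 9/4 = 11/12)
(J(20) - 1499) + 2765 = (11/12 - 1499) + 2765 = -17977/12 + 2765 = 15203/12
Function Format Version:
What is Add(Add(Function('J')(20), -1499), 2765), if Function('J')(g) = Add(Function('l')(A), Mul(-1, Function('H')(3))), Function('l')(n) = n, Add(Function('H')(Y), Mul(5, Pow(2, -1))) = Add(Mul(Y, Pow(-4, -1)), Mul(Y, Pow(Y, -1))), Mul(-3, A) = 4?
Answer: Rational(15203, 12) ≈ 1266.9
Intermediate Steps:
A = Rational(-4, 3) (A = Mul(Rational(-1, 3), 4) = Rational(-4, 3) ≈ -1.3333)
Function('H')(Y) = Add(Rational(-3, 2), Mul(Rational(-1, 4), Y)) (Function('H')(Y) = Add(Rational(-5, 2), Add(Mul(Y, Pow(-4, -1)), Mul(Y, Pow(Y, -1)))) = Add(Rational(-5, 2), Add(Mul(Y, Rational(-1, 4)), 1)) = Add(Rational(-5, 2), Add(Mul(Rational(-1, 4), Y), 1)) = Add(Rational(-5, 2), Add(1, Mul(Rational(-1, 4), Y))) = Add(Rational(-3, 2), Mul(Rational(-1, 4), Y)))
Function('J')(g) = Rational(11, 12) (Function('J')(g) = Add(Rational(-4, 3), Mul(-1, Add(Rational(-3, 2), Mul(Rational(-1, 4), 3)))) = Add(Rational(-4, 3), Mul(-1, Add(Rational(-3, 2), Rational(-3, 4)))) = Add(Rational(-4, 3), Mul(-1, Rational(-9, 4))) = Add(Rational(-4, 3), Rational(9, 4)) = Rational(11, 12))
Add(Add(Function('J')(20), -1499), 2765) = Add(Add(Rational(11, 12), -1499), 2765) = Add(Rational(-17977, 12), 2765) = Rational(15203, 12)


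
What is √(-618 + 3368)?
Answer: 5*√110 ≈ 52.440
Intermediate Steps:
√(-618 + 3368) = √2750 = 5*√110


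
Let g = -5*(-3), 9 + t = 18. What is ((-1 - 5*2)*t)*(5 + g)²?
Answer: -39600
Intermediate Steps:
t = 9 (t = -9 + 18 = 9)
g = 15
((-1 - 5*2)*t)*(5 + g)² = ((-1 - 5*2)*9)*(5 + 15)² = ((-1 - 10)*9)*20² = -11*9*400 = -99*400 = -39600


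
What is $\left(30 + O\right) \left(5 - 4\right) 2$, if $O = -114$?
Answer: $-168$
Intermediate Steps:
$\left(30 + O\right) \left(5 - 4\right) 2 = \left(30 - 114\right) \left(5 - 4\right) 2 = - 84 \cdot 1 \cdot 2 = \left(-84\right) 2 = -168$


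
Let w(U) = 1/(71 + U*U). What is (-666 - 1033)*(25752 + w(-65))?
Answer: -187961377507/4296 ≈ -4.3753e+7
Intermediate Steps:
w(U) = 1/(71 + U²)
(-666 - 1033)*(25752 + w(-65)) = (-666 - 1033)*(25752 + 1/(71 + (-65)²)) = -1699*(25752 + 1/(71 + 4225)) = -1699*(25752 + 1/4296) = -1699*110630593/4296 = -187961377507/4296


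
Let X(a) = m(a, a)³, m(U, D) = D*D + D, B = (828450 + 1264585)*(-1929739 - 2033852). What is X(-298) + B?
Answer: 684999180369531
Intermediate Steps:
B = -8295934688685 (B = 2093035*(-3963591) = -8295934688685)
m(U, D) = D + D² (m(U, D) = D² + D = D + D²)
X(a) = a³*(1 + a)³ (X(a) = (a*(1 + a))³ = a³*(1 + a)³)
X(-298) + B = (-298)³*(1 - 298)³ - 8295934688685 = -26463592*(-297)³ - 8295934688685 = -26463592*(-26198073) - 8295934688685 = 693295115058216 - 8295934688685 = 684999180369531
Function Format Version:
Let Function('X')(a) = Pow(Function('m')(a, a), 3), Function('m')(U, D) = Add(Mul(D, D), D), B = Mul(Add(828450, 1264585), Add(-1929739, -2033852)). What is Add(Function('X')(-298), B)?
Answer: 684999180369531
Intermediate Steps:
B = -8295934688685 (B = Mul(2093035, -3963591) = -8295934688685)
Function('m')(U, D) = Add(D, Pow(D, 2)) (Function('m')(U, D) = Add(Pow(D, 2), D) = Add(D, Pow(D, 2)))
Function('X')(a) = Mul(Pow(a, 3), Pow(Add(1, a), 3)) (Function('X')(a) = Pow(Mul(a, Add(1, a)), 3) = Mul(Pow(a, 3), Pow(Add(1, a), 3)))
Add(Function('X')(-298), B) = Add(Mul(Pow(-298, 3), Pow(Add(1, -298), 3)), -8295934688685) = Add(Mul(-26463592, Pow(-297, 3)), -8295934688685) = Add(Mul(-26463592, -26198073), -8295934688685) = Add(693295115058216, -8295934688685) = 684999180369531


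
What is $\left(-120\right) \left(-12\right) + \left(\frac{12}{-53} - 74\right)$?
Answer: $\frac{72386}{53} \approx 1365.8$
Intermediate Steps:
$\left(-120\right) \left(-12\right) + \left(\frac{12}{-53} - 74\right) = 1440 + \left(12 \left(- \frac{1}{53}\right) - 74\right) = 1440 - \frac{3934}{53} = \frac{72386}{53}$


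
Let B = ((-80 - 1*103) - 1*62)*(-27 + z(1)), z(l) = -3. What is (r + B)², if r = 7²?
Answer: 54745201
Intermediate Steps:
r = 49
B = 7350 (B = ((-80 - 1*103) - 1*62)*(-27 - 3) = ((-80 - 103) - 62)*(-30) = (-183 - 62)*(-30) = -245*(-30) = 7350)
(r + B)² = (49 + 7350)² = 7399² = 54745201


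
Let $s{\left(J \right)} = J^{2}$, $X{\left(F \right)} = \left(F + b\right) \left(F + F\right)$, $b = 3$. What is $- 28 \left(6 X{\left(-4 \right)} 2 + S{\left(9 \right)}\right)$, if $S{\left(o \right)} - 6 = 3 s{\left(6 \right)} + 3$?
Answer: $-5964$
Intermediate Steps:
$X{\left(F \right)} = 2 F \left(3 + F\right)$ ($X{\left(F \right)} = \left(F + 3\right) \left(F + F\right) = \left(3 + F\right) 2 F = 2 F \left(3 + F\right)$)
$S{\left(o \right)} = 117$ ($S{\left(o \right)} = 6 + \left(3 \cdot 6^{2} + 3\right) = 6 + \left(3 \cdot 36 + 3\right) = 6 + \left(108 + 3\right) = 6 + 111 = 117$)
$- 28 \left(6 X{\left(-4 \right)} 2 + S{\left(9 \right)}\right) = - 28 \left(6 \cdot 2 \left(-4\right) \left(3 - 4\right) 2 + 117\right) = - 28 \left(6 \cdot 2 \left(-4\right) \left(-1\right) 2 + 117\right) = - 28 \left(6 \cdot 8 \cdot 2 + 117\right) = - 28 \left(48 \cdot 2 + 117\right) = - 28 \left(96 + 117\right) = \left(-28\right) 213 = -5964$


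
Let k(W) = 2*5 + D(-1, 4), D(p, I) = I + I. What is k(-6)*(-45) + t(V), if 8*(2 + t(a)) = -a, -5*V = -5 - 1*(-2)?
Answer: -32483/40 ≈ -812.08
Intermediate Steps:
V = 3/5 (V = -(-5 - 1*(-2))/5 = -(-5 + 2)/5 = -1/5*(-3) = 3/5 ≈ 0.60000)
D(p, I) = 2*I
t(a) = -2 - a/8 (t(a) = -2 + (-a)/8 = -2 - a/8)
k(W) = 18 (k(W) = 2*5 + 2*4 = 10 + 8 = 18)
k(-6)*(-45) + t(V) = 18*(-45) + (-2 - 1/8*3/5) = -810 + (-2 - 3/40) = -810 - 83/40 = -32483/40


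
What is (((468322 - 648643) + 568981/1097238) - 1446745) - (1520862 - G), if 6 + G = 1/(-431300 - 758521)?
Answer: -456631121181189841/145057423822 ≈ -3.1479e+6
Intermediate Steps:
G = -7138927/1189821 (G = -6 + 1/(-431300 - 758521) = -6 + 1/(-1189821) = -6 - 1/1189821 = -7138927/1189821 ≈ -6.0000)
(((468322 - 648643) + 568981/1097238) - 1446745) - (1520862 - G) = (((468322 - 648643) + 568981/1097238) - 1446745) - (1520862 - 1*(-7138927/1189821)) = ((-180321 + 568981*(1/1097238)) - 1446745) - (1520862 + 7138927/1189821) = ((-180321 + 568981/1097238) - 1446745) - 1*1809560684629/1189821 = (-197854484417/1097238 - 1446745) - 1809560684629/1189821 = -1785278074727/1097238 - 1809560684629/1189821 = -456631121181189841/145057423822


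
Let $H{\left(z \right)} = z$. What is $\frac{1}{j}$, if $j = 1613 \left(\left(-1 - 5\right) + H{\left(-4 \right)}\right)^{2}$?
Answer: $\frac{1}{161300} \approx 6.1996 \cdot 10^{-6}$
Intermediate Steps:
$j = 161300$ ($j = 1613 \left(\left(-1 - 5\right) - 4\right)^{2} = 1613 \left(-6 - 4\right)^{2} = 1613 \left(-10\right)^{2} = 1613 \cdot 100 = 161300$)
$\frac{1}{j} = \frac{1}{161300}$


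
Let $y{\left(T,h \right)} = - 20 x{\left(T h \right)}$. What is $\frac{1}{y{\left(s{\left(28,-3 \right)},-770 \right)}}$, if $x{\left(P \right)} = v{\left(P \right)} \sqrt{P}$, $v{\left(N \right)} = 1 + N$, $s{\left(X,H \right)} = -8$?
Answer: $- \frac{\sqrt{385}}{189758800} \approx -1.034 \cdot 10^{-7}$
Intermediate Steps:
$x{\left(P \right)} = \sqrt{P} \left(1 + P\right)$ ($x{\left(P \right)} = \left(1 + P\right) \sqrt{P} = \sqrt{P} \left(1 + P\right)$)
$y{\left(T,h \right)} = - 20 \sqrt{T h} \left(1 + T h\right)$
$\frac{1}{y{\left(s{\left(28,-3 \right)},-770 \right)}} = \frac{1}{20 \sqrt{\left(-8\right) \left(-770\right)} \left(-1 - \left(-8\right) \left(-770\right)\right)} = \frac{1}{20 \sqrt{6160} \left(-1 - 6160\right)} = \frac{1}{20 \cdot 4 \sqrt{385} \left(-6161\right)} = \frac{1}{\left(-492880\right) \sqrt{385}} = - \frac{\sqrt{385}}{189758800}$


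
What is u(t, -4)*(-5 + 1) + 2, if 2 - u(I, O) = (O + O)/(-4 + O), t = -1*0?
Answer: -2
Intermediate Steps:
t = 0
u(I, O) = 2 - 2*O/(-4 + O) (u(I, O) = 2 - (O + O)/(-4 + O) = 2 - 2*O/(-4 + O))
u(t, -4)*(-5 + 1) + 2 = (-8/(-4 - 4))*(-5 + 1) + 2 = -8/(-8)*(-4) + 2 = -8*(-1/8)*(-4) + 2 = 1*(-4) + 2 = -4 + 2 = -2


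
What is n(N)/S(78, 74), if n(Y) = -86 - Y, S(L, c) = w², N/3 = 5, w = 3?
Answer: -101/9 ≈ -11.222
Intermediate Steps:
N = 15 (N = 3*5 = 15)
S(L, c) = 9 (S(L, c) = 3² = 9)
n(N)/S(78, 74) = (-86 - 1*15)/9 = (-86 - 15)*(⅑) = -101*⅑ = -101/9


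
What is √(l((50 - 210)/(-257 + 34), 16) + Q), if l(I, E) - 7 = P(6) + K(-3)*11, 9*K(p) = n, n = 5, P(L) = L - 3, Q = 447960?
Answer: √4031785/3 ≈ 669.31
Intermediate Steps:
P(L) = -3 + L
K(p) = 5/9 (K(p) = (⅑)*5 = 5/9)
l(I, E) = 145/9 (l(I, E) = 7 + ((-3 + 6) + (5/9)*11) = 7 + (3 + 55/9) = 7 + 82/9 = 145/9)
√(l((50 - 210)/(-257 + 34), 16) + Q) = √(145/9 + 447960) = √(4031785/9) = √4031785/3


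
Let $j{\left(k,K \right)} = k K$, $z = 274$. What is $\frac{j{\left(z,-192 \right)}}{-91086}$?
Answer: $\frac{8768}{15181} \approx 0.57756$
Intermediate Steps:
$j{\left(k,K \right)} = K k$
$\frac{j{\left(z,-192 \right)}}{-91086} = \frac{\left(-192\right) 274}{-91086} = \left(-52608\right) \left(- \frac{1}{91086}\right) = \frac{8768}{15181}$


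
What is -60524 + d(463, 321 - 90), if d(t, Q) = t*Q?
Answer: 46429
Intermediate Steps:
d(t, Q) = Q*t
-60524 + d(463, 321 - 90) = -60524 + (321 - 90)*463 = -60524 + 231*463 = -60524 + 106953 = 46429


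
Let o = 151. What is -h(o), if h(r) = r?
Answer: -151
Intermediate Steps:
-h(o) = -1*151 = -151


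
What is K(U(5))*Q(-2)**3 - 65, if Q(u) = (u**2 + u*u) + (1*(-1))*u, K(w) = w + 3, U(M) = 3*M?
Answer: 17935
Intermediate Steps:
K(w) = 3 + w
Q(u) = -u + 2*u**2 (Q(u) = (u**2 + u**2) - u = 2*u**2 - u = -u + 2*u**2)
K(U(5))*Q(-2)**3 - 65 = (3 + 3*5)*(-2*(-1 + 2*(-2)))**3 - 65 = (3 + 15)*(-2*(-1 - 4))**3 - 65 = 18*(-2*(-5))**3 - 65 = 18*10**3 - 65 = 18*1000 - 65 = 18000 - 65 = 17935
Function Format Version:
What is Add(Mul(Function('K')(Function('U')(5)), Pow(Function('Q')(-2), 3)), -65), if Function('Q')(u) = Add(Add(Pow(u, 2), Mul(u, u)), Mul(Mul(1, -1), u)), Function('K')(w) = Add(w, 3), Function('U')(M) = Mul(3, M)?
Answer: 17935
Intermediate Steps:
Function('K')(w) = Add(3, w)
Function('Q')(u) = Add(Mul(-1, u), Mul(2, Pow(u, 2))) (Function('Q')(u) = Add(Add(Pow(u, 2), Pow(u, 2)), Mul(-1, u)) = Add(Mul(2, Pow(u, 2)), Mul(-1, u)) = Add(Mul(-1, u), Mul(2, Pow(u, 2))))
Add(Mul(Function('K')(Function('U')(5)), Pow(Function('Q')(-2), 3)), -65) = Add(Mul(Add(3, Mul(3, 5)), Pow(Mul(-2, Add(-1, Mul(2, -2))), 3)), -65) = Add(Mul(Add(3, 15), Pow(Mul(-2, Add(-1, -4)), 3)), -65) = Add(Mul(18, Pow(Mul(-2, -5), 3)), -65) = Add(Mul(18, Pow(10, 3)), -65) = Add(Mul(18, 1000), -65) = Add(18000, -65) = 17935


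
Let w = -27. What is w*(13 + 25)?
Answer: -1026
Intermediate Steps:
w*(13 + 25) = -27*(13 + 25) = -27*38 = -1026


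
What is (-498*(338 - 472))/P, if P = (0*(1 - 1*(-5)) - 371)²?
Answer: 66732/137641 ≈ 0.48483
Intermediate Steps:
P = 137641 (P = (0*(1 + 5) - 371)² = (0*6 - 371)² = (0 - 371)² = (-371)² = 137641)
(-498*(338 - 472))/P = -498*(338 - 472)/137641 = -498*(-134)*(1/137641) = 66732*(1/137641) = 66732/137641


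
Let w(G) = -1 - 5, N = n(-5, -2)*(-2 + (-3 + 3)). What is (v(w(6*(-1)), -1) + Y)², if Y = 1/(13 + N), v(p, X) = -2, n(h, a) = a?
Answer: 1089/289 ≈ 3.7682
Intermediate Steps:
N = 4 (N = -2*(-2 + (-3 + 3)) = -2*(-2 + 0) = -2*(-2) = 4)
w(G) = -6
Y = 1/17 (Y = 1/(13 + 4) = 1/17 ≈ 0.058824)
(v(w(6*(-1)), -1) + Y)² = (-2 + 1/17)² = (-33/17)² = 1089/289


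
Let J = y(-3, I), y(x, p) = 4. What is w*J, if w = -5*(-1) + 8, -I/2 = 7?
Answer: 52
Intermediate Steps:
I = -14 (I = -2*7 = -14)
w = 13 (w = 5 + 8 = 13)
J = 4
w*J = 13*4 = 52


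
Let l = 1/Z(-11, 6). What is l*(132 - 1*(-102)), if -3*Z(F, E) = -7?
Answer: 702/7 ≈ 100.29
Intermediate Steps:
Z(F, E) = 7/3 (Z(F, E) = -1/3*(-7) = 7/3)
l = 3/7 (l = 1/(7/3) = 3/7 ≈ 0.42857)
l*(132 - 1*(-102)) = 3*(132 - 1*(-102))/7 = 3*(132 + 102)/7 = (3/7)*234 = 702/7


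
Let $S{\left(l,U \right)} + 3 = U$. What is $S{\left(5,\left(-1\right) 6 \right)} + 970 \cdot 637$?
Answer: $617881$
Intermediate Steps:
$S{\left(l,U \right)} = -3 + U$
$S{\left(5,\left(-1\right) 6 \right)} + 970 \cdot 637 = \left(-3 - 6\right) + 970 \cdot 637 = \left(-3 - 6\right) + 617890 = -9 + 617890 = 617881$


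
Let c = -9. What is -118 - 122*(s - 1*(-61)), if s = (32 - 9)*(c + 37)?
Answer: -86128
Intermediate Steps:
s = 644 (s = (32 - 9)*(-9 + 37) = 23*28 = 644)
-118 - 122*(s - 1*(-61)) = -118 - 122*(644 - 1*(-61)) = -118 - 122*(644 + 61) = -118 - 122*705 = -118 - 86010 = -86128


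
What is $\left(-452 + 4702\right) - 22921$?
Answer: $-18671$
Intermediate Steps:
$\left(-452 + 4702\right) - 22921 = 4250 - 22921 = -18671$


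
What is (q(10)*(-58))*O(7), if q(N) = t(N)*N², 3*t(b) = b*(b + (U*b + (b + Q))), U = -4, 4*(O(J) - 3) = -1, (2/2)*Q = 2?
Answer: 957000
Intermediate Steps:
Q = 2
O(J) = 11/4 (O(J) = 3 + (¼)*(-1) = 3 - ¼ = 11/4)
t(b) = b*(2 - 2*b)/3 (t(b) = (b*(b + (-4*b + (b + 2))))/3 = (b*(b + (-4*b + (2 + b))))/3 = (b*(b + (2 - 3*b)))/3 = (b*(2 - 2*b))/3 = b*(2 - 2*b)/3)
q(N) = 2*N³*(1 - N)/3 (q(N) = (2*N*(1 - N)/3)*N² = 2*N³*(1 - N)/3)
(q(10)*(-58))*O(7) = (((⅔)*10³*(1 - 1*10))*(-58))*(11/4) = (((⅔)*1000*(1 - 10))*(-58))*(11/4) = (((⅔)*1000*(-9))*(-58))*(11/4) = -6000*(-58)*(11/4) = 348000*(11/4) = 957000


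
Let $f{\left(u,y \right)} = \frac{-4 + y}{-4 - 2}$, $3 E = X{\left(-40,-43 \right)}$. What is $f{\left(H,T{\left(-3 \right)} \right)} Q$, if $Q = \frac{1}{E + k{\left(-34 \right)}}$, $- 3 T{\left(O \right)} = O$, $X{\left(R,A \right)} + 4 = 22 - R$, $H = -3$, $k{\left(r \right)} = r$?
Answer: $- \frac{3}{88} \approx -0.034091$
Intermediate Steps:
$X{\left(R,A \right)} = 18 - R$ ($X{\left(R,A \right)} = -4 - \left(-22 + R\right) = 18 - R$)
$E = \frac{58}{3}$ ($E = \frac{18 - -40}{3} = \frac{18 + 40}{3} = \frac{1}{3} \cdot 58 = \frac{58}{3} \approx 19.333$)
$T{\left(O \right)} = - \frac{O}{3}$
$Q = - \frac{3}{44}$ ($Q = \frac{1}{\frac{58}{3} - 34} = \frac{1}{- \frac{44}{3}} = - \frac{3}{44} \approx -0.068182$)
$f{\left(u,y \right)} = \frac{2}{3} - \frac{y}{6}$ ($f{\left(u,y \right)} = \frac{-4 + y}{-6} = \left(-4 + y\right) \left(- \frac{1}{6}\right) = \frac{2}{3} - \frac{y}{6}$)
$f{\left(H,T{\left(-3 \right)} \right)} Q = \left(\frac{2}{3} - \frac{\left(- \frac{1}{3}\right) \left(-3\right)}{6}\right) \left(- \frac{3}{44}\right) = \left(\frac{2}{3} - \frac{1}{6}\right) \left(- \frac{3}{44}\right) = \frac{1}{2} \left(- \frac{3}{44}\right) = - \frac{3}{88}$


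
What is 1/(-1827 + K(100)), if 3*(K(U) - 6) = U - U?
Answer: -1/1821 ≈ -0.00054915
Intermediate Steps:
K(U) = 6 (K(U) = 6 + (U - U)/3 = 6 + (⅓)*0 = 6 + 0 = 6)
1/(-1827 + K(100)) = 1/(-1827 + 6) = 1/(-1821) = -1/1821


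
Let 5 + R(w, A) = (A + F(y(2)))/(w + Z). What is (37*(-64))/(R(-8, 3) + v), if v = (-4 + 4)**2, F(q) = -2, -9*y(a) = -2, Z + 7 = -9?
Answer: 56832/121 ≈ 469.69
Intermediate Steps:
Z = -16 (Z = -7 - 9 = -16)
y(a) = 2/9 (y(a) = -1/9*(-2) = 2/9)
v = 0 (v = 0**2 = 0)
R(w, A) = -5 + (-2 + A)/(-16 + w) (R(w, A) = -5 + (A - 2)/(w - 16) = -5 + (-2 + A)/(-16 + w))
(37*(-64))/(R(-8, 3) + v) = (37*(-64))/((78 + 3 - 5*(-8))/(-16 - 8) + 0) = -2368/((78 + 3 + 40)/(-24) + 0) = -2368/(-1/24*121 + 0) = -2368/(-121/24 + 0) = -2368/(-121/24) = -2368*(-24/121) = 56832/121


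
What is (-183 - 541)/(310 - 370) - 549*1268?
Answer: -10441799/15 ≈ -6.9612e+5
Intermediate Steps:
(-183 - 541)/(310 - 370) - 549*1268 = -724/(-60) - 696132 = -724*(-1/60) - 696132 = 181/15 - 696132 = -10441799/15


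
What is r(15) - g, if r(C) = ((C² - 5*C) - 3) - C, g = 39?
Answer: 93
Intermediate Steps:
r(C) = -3 + C² - 6*C (r(C) = (-3 + C² - 5*C) - C = -3 + C² - 6*C)
r(15) - g = (-3 + 15² - 6*15) - 1*39 = (-3 + 225 - 90) - 39 = 132 - 39 = 93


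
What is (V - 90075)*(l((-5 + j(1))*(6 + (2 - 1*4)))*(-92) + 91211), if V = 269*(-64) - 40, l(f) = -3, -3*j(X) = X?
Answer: -9819391197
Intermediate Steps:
j(X) = -X/3
V = -17256 (V = -17216 - 40 = -17256)
(V - 90075)*(l((-5 + j(1))*(6 + (2 - 1*4)))*(-92) + 91211) = (-17256 - 90075)*(-3*(-92) + 91211) = -107331*(276 + 91211) = -107331*91487 = -9819391197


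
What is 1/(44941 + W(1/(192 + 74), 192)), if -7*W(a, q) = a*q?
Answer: 931/41839975 ≈ 2.2251e-5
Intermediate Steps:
W(a, q) = -a*q/7
1/(44941 + W(1/(192 + 74), 192)) = 1/(44941 - 1/7*192/(192 + 74)) = 1/(44941 - 1/7*192/266) = 1/(44941 - 1/7*1/266*192) = 1/(44941 - 96/931) = 1/(41839975/931) = 931/41839975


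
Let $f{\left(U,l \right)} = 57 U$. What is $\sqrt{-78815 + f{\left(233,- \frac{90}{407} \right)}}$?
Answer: $i \sqrt{65534} \approx 256.0 i$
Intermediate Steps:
$\sqrt{-78815 + f{\left(233,- \frac{90}{407} \right)}} = \sqrt{-78815 + 57 \cdot 233} = \sqrt{-78815 + 13281} = \sqrt{-65534} = i \sqrt{65534}$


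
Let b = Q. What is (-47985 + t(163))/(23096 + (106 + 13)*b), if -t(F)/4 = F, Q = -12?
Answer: -48637/21668 ≈ -2.2446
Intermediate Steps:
t(F) = -4*F
b = -12
(-47985 + t(163))/(23096 + (106 + 13)*b) = (-47985 - 4*163)/(23096 + (106 + 13)*(-12)) = (-47985 - 652)/(23096 + 119*(-12)) = -48637/(23096 - 1428) = -48637/21668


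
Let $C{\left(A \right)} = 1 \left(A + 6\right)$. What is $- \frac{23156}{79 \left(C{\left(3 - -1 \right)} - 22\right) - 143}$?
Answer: $\frac{23156}{1091} \approx 21.225$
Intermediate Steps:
$C{\left(A \right)} = 6 + A$ ($C{\left(A \right)} = 1 \left(6 + A\right) = 6 + A$)
$- \frac{23156}{79 \left(C{\left(3 - -1 \right)} - 22\right) - 143} = - \frac{23156}{79 \left(\left(6 + \left(3 - -1\right)\right) - 22\right) - 143} = - \frac{23156}{79 \left(\left(6 + \left(3 + 1\right)\right) - 22\right) - 143} = - \frac{23156}{79 \left(\left(6 + 4\right) - 22\right) - 143} = - \frac{23156}{79 \left(10 - 22\right) - 143} = - \frac{23156}{79 \left(-12\right) - 143} = - \frac{23156}{-948 - 143} = - \frac{23156}{-1091} = \left(-23156\right) \left(- \frac{1}{1091}\right) = \frac{23156}{1091}$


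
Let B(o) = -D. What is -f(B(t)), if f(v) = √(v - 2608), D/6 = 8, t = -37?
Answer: -4*I*√166 ≈ -51.536*I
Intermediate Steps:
D = 48 (D = 6*8 = 48)
B(o) = -48 (B(o) = -1*48 = -48)
f(v) = √(-2608 + v)
-f(B(t)) = -√(-2608 - 48) = -√(-2656) = -4*I*√166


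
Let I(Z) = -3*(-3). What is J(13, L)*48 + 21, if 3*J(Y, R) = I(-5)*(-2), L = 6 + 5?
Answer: -267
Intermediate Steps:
I(Z) = 9
L = 11
J(Y, R) = -6 (J(Y, R) = (9*(-2))/3 = (⅓)*(-18) = -6)
J(13, L)*48 + 21 = -6*48 + 21 = -288 + 21 = -267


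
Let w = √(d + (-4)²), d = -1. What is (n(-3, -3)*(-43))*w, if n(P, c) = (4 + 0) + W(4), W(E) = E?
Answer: -344*√15 ≈ -1332.3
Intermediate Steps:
n(P, c) = 8 (n(P, c) = (4 + 0) + 4 = 4 + 4 = 8)
w = √15 (w = √(-1 + (-4)²) = √(-1 + 16) = √15 ≈ 3.8730)
(n(-3, -3)*(-43))*w = (8*(-43))*√15 = -344*√15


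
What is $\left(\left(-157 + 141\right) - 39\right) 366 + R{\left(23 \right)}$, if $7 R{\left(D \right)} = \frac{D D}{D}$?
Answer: $- \frac{140887}{7} \approx -20127.0$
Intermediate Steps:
$R{\left(D \right)} = \frac{D}{7}$ ($R{\left(D \right)} = \frac{D D \frac{1}{D}}{7} = \frac{D^{2} \frac{1}{D}}{7} = \frac{D}{7}$)
$\left(\left(-157 + 141\right) - 39\right) 366 + R{\left(23 \right)} = \left(\left(-157 + 141\right) - 39\right) 366 + \frac{1}{7} \cdot 23 = \left(-16 - 39\right) 366 + \frac{23}{7} = \left(-55\right) 366 + \frac{23}{7} = -20130 + \frac{23}{7} = - \frac{140887}{7}$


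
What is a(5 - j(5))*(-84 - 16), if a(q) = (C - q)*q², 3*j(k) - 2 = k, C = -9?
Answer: 224000/27 ≈ 8296.3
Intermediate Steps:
j(k) = ⅔ + k/3
a(q) = q²*(-9 - q) (a(q) = (-9 - q)*q² = q²*(-9 - q))
a(5 - j(5))*(-84 - 16) = ((5 - (⅔ + (⅓)*5))²*(-9 - (5 - (⅔ + (⅓)*5))))*(-84 - 16) = ((5 - (⅔ + 5/3))²*(-9 - (5 - (⅔ + 5/3))))*(-100) = ((5 - 1*7/3)²*(-9 - (5 - 1*7/3)))*(-100) = ((5 - 7/3)²*(-9 - (5 - 7/3)))*(-100) = ((8/3)²*(-9 - 1*8/3))*(-100) = (64*(-9 - 8/3)/9)*(-100) = ((64/9)*(-35/3))*(-100) = -2240/27*(-100) = 224000/27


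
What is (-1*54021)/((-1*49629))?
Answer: 18007/16543 ≈ 1.0885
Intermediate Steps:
(-1*54021)/((-1*49629)) = -54021/(-49629) = -54021*(-1/49629) = 18007/16543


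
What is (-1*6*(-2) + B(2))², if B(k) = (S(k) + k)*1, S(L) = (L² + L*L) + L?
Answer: 576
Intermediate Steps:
S(L) = L + 2*L² (S(L) = (L² + L²) + L = 2*L² + L = L + 2*L²)
B(k) = k + k*(1 + 2*k) (B(k) = (k*(1 + 2*k) + k)*1 = (k + k*(1 + 2*k))*1 = k + k*(1 + 2*k))
(-1*6*(-2) + B(2))² = (-1*6*(-2) + 2*2*(1 + 2))² = (-6*(-2) + 2*2*3)² = (12 + 12)² = 24² = 576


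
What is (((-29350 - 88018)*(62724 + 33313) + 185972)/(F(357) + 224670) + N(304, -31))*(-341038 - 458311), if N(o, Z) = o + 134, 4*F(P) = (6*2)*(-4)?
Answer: 212647473191180/5349 ≈ 3.9755e+10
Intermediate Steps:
F(P) = -12 (F(P) = ((6*2)*(-4))/4 = (12*(-4))/4 = (¼)*(-48) = -12)
N(o, Z) = 134 + o
(((-29350 - 88018)*(62724 + 33313) + 185972)/(F(357) + 224670) + N(304, -31))*(-341038 - 458311) = (((-29350 - 88018)*(62724 + 33313) + 185972)/(-12 + 224670) + (134 + 304))*(-341038 - 458311) = ((-117368*96037 + 185972)/224658 + 438)*(-799349) = ((-11271670616 + 185972)*(1/224658) + 438)*(-799349) = (-11271484644*1/224658 + 438)*(-799349) = (-268368682/5349 + 438)*(-799349) = -266025820/5349*(-799349) = 212647473191180/5349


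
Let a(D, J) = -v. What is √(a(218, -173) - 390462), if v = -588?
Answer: I*√389874 ≈ 624.4*I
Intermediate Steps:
a(D, J) = 588 (a(D, J) = -1*(-588) = 588)
√(a(218, -173) - 390462) = √(588 - 390462) = √(-389874) = I*√389874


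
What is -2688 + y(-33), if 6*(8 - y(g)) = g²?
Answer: -5723/2 ≈ -2861.5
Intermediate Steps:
y(g) = 8 - g²/6
-2688 + y(-33) = -2688 + (8 - ⅙*(-33)²) = -2688 + (8 - ⅙*1089) = -2688 + (8 - 363/2) = -2688 - 347/2 = -5723/2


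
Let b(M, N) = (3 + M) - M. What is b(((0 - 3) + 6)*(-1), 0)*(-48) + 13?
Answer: -131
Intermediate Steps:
b(M, N) = 3
b(((0 - 3) + 6)*(-1), 0)*(-48) + 13 = 3*(-48) + 13 = -144 + 13 = -131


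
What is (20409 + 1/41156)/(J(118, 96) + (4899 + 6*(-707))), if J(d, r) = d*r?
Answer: 167990561/98650932 ≈ 1.7029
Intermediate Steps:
(20409 + 1/41156)/(J(118, 96) + (4899 + 6*(-707))) = (20409 + 1/41156)/(118*96 + (4899 + 6*(-707))) = (20409 + 1/41156)/(11328 + (4899 - 4242)) = 839952805/(41156*(11328 + 657)) = (839952805/41156)/11985 = (839952805/41156)*(1/11985) = 167990561/98650932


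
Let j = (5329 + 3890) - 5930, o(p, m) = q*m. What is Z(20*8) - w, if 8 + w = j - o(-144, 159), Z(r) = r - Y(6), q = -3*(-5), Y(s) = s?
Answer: -742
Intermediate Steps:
q = 15
o(p, m) = 15*m
j = 3289 (j = 9219 - 5930 = 3289)
Z(r) = -6 + r (Z(r) = r - 1*6 = r - 6 = -6 + r)
w = 896 (w = -8 + (3289 - 15*159) = -8 + (3289 - 1*2385) = -8 + (3289 - 2385) = -8 + 904 = 896)
Z(20*8) - w = (-6 + 20*8) - 1*896 = (-6 + 160) - 896 = 154 - 896 = -742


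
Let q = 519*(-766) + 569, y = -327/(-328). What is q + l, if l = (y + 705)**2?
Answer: 10914041249/107584 ≈ 1.0145e+5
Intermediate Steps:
y = 327/328 (y = -327*(-1/328) = 327/328 ≈ 0.99695)
q = -396985 (q = -397554 + 569 = -396985)
l = 53623275489/107584 (l = (327/328 + 705)**2 = (231567/328)**2 = 53623275489/107584 ≈ 4.9843e+5)
q + l = -396985 + 53623275489/107584 = 10914041249/107584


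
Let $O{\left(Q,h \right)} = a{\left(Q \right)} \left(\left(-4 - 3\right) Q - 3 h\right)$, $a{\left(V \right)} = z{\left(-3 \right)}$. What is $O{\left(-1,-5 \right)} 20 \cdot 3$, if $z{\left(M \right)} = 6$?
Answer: $7920$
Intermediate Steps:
$a{\left(V \right)} = 6$
$O{\left(Q,h \right)} = - 42 Q - 18 h$ ($O{\left(Q,h \right)} = 6 \left(\left(-4 - 3\right) Q - 3 h\right) = 6 \left(- 7 Q - 3 h\right) = - 42 Q - 18 h$)
$O{\left(-1,-5 \right)} 20 \cdot 3 = \left(\left(-42\right) \left(-1\right) - -90\right) 20 \cdot 3 = \left(42 + 90\right) 20 \cdot 3 = 132 \cdot 20 \cdot 3 = 2640 \cdot 3 = 7920$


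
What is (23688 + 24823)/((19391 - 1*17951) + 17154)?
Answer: 48511/18594 ≈ 2.6090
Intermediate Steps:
(23688 + 24823)/((19391 - 1*17951) + 17154) = 48511/((19391 - 17951) + 17154) = 48511/(1440 + 17154) = 48511/18594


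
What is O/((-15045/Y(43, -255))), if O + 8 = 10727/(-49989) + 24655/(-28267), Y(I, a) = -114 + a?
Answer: -8922719792/40036106785 ≈ -0.22287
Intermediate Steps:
O = -12840011408/1413039063 (O = -8 + (10727/(-49989) + 24655/(-28267)) = -8 + (10727*(-1/49989) + 24655*(-1/28267)) = -8 + (-10727/49989 - 24655/28267) = -8 - 1535698904/1413039063 = -12840011408/1413039063 ≈ -9.0868)
O/((-15045/Y(43, -255))) = -12840011408/(1413039063*((-15045/(-114 - 255)))) = -12840011408/(1413039063*((-15045/(-369)))) = -12840011408/(1413039063*((-15045*(-1/369)))) = -12840011408/(1413039063*5015/123) = -12840011408/1413039063*123/5015 = -8922719792/40036106785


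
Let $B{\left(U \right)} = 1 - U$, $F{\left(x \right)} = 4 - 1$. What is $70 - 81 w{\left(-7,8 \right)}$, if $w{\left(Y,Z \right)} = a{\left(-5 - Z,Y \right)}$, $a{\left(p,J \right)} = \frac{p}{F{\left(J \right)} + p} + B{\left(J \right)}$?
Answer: $- \frac{6833}{10} \approx -683.3$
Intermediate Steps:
$F{\left(x \right)} = 3$
$a{\left(p,J \right)} = 1 - J + \frac{p}{3 + p}$ ($a{\left(p,J \right)} = \frac{p}{3 + p} - \left(-1 + J\right) = 1 - J + \frac{p}{3 + p}$)
$w{\left(Y,Z \right)} = \frac{-2 - Z - 3 Y - \left(-1 + Y\right) \left(-5 - Z\right)}{-2 - Z}$ ($w{\left(Y,Z \right)} = \frac{3 - \left(5 + Z\right) - 3 Y - \left(-5 - Z\right) \left(-1 + Y\right)}{3 - \left(5 + Z\right)} = \frac{3 - \left(5 + Z\right) - 3 Y - \left(-1 + Y\right) \left(-5 - Z\right)}{-2 - Z} = \frac{-2 - Z - 3 Y - \left(-1 + Y\right) \left(-5 - Z\right)}{-2 - Z}$)
$70 - 81 w{\left(-7,8 \right)} = 70 - 81 \frac{7 - -14 + 2 \cdot 8 - \left(-7\right) 8}{2 + 8} = 70 - 81 \frac{7 + 14 + 16 + 56}{10} = 70 - 81 \cdot \frac{1}{10} \cdot 93 = 70 - \frac{7533}{10} = - \frac{6833}{10}$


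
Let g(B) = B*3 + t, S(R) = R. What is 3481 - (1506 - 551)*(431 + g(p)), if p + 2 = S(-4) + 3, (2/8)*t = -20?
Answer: -323129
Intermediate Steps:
t = -80 (t = 4*(-20) = -80)
p = -3 (p = -2 + (-4 + 3) = -2 - 1 = -3)
g(B) = -80 + 3*B (g(B) = B*3 - 80 = 3*B - 80 = -80 + 3*B)
3481 - (1506 - 551)*(431 + g(p)) = 3481 - (1506 - 551)*(431 + (-80 + 3*(-3))) = 3481 - 955*(431 + (-80 - 9)) = 3481 - 955*(431 - 89) = 3481 - 955*342 = 3481 - 1*326610 = 3481 - 326610 = -323129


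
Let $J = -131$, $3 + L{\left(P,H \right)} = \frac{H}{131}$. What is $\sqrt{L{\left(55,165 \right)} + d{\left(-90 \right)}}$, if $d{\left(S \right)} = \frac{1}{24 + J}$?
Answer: $\frac{i \sqrt{343794959}}{14017} \approx 1.3228 i$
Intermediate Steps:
$L{\left(P,H \right)} = -3 + \frac{H}{131}$
$d{\left(S \right)} = - \frac{1}{107}$ ($d{\left(S \right)} = \frac{1}{24 - 131} = \frac{1}{-107} = - \frac{1}{107}$)
$\sqrt{L{\left(55,165 \right)} + d{\left(-90 \right)}} = \sqrt{\left(-3 + \frac{1}{131} \cdot 165\right) - \frac{1}{107}} = \sqrt{\left(-3 + \frac{165}{131}\right) - \frac{1}{107}} = \sqrt{- \frac{228}{131} - \frac{1}{107}} = \sqrt{- \frac{24527}{14017}} = \frac{i \sqrt{343794959}}{14017}$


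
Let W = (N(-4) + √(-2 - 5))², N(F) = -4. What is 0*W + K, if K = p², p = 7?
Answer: 49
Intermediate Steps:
W = (-4 + I*√7)² (W = (-4 + √(-2 - 5))² = (-4 + √(-7))² = (-4 + I*√7)² ≈ 9.0 - 21.166*I)
K = 49 (K = 7² = 49)
0*W + K = 0*(4 - I*√7)² + 49 = 0 + 49 = 49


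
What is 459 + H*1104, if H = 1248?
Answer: 1378251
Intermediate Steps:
459 + H*1104 = 459 + 1248*1104 = 459 + 1377792 = 1378251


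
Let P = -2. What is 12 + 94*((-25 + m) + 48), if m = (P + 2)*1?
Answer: 2174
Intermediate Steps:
m = 0 (m = (-2 + 2)*1 = 0*1 = 0)
12 + 94*((-25 + m) + 48) = 12 + 94*((-25 + 0) + 48) = 12 + 94*(-25 + 48) = 12 + 94*23 = 12 + 2162 = 2174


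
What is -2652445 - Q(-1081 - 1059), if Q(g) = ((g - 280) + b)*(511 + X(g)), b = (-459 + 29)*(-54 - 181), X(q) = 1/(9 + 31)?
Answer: -212219363/4 ≈ -5.3055e+7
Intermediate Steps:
X(q) = 1/40
b = 101050 (b = -430*(-235) = 101050)
Q(g) = 205983957/4 + 20441*g/40 (Q(g) = ((g - 280) + 101050)*(511 + 1/40) = ((-280 + g) + 101050)*(20441/40) = (100770 + g)*(20441/40) = 205983957/4 + 20441*g/40)
-2652445 - Q(-1081 - 1059) = -2652445 - (205983957/4 + 20441*(-1081 - 1059)/40) = -2652445 - (205983957/4 + (20441/40)*(-2140)) = -2652445 - (205983957/4 - 2187187/2) = -2652445 - 1*201609583/4 = -2652445 - 201609583/4 = -212219363/4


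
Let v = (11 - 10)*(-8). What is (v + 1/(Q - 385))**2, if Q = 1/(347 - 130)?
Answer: 446984507761/6979599936 ≈ 64.042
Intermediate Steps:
Q = 1/217 ≈ 0.0046083
v = -8 (v = 1*(-8) = -8)
(v + 1/(Q - 385))**2 = (-8 + 1/(1/217 - 385))**2 = (-8 + 1/(-83544/217))**2 = (-8 - 217/83544)**2 = (-668569/83544)**2 = 446984507761/6979599936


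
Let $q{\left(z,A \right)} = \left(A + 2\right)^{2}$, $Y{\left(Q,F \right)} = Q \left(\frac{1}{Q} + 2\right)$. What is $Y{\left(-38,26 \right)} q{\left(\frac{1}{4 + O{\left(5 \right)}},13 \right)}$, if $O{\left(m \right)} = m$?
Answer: $-16875$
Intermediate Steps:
$Y{\left(Q,F \right)} = Q \left(2 + \frac{1}{Q}\right)$
$q{\left(z,A \right)} = \left(2 + A\right)^{2}$
$Y{\left(-38,26 \right)} q{\left(\frac{1}{4 + O{\left(5 \right)}},13 \right)} = \left(1 + 2 \left(-38\right)\right) \left(2 + 13\right)^{2} = \left(1 - 76\right) 15^{2} = \left(-75\right) 225 = -16875$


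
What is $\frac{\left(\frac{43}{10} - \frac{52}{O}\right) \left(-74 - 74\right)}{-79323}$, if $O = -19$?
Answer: $\frac{98938}{7535685} \approx 0.013129$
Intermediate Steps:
$\frac{\left(\frac{43}{10} - \frac{52}{O}\right) \left(-74 - 74\right)}{-79323} = \frac{\left(\frac{43}{10} - \frac{52}{-19}\right) \left(-74 - 74\right)}{-79323} = \left(43 \cdot \frac{1}{10} - - \frac{52}{19}\right) \left(-148\right) \left(- \frac{1}{79323}\right) = \left(\frac{43}{10} + \frac{52}{19}\right) \left(-148\right) \left(- \frac{1}{79323}\right) = \frac{1337}{190} \left(-148\right) \left(- \frac{1}{79323}\right) = \left(- \frac{98938}{95}\right) \left(- \frac{1}{79323}\right) = \frac{98938}{7535685}$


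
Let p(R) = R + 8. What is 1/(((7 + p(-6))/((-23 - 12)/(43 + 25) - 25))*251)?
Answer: -1735/153612 ≈ -0.011295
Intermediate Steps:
p(R) = 8 + R
1/(((7 + p(-6))/((-23 - 12)/(43 + 25) - 25))*251) = 1/(((7 + (8 - 6))/((-23 - 12)/(43 + 25) - 25))*251) = 1/(((7 + 2)/(-35/68 - 25))*251) = 1/((9/(-35*1/68 - 25))*251) = 1/((9/(-35/68 - 25))*251) = 1/((9/(-1735/68))*251) = 1/((9*(-68/1735))*251) = 1/(-612/1735*251) = 1/(-153612/1735) = -1735/153612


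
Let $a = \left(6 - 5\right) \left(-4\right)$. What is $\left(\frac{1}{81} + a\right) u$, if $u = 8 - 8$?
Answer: $0$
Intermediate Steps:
$u = 0$
$a = -4$ ($a = 1 \left(-4\right) = -4$)
$\left(\frac{1}{81} + a\right) u = \left(\frac{1}{81} - 4\right) 0 = \left(- \frac{323}{81}\right) 0 = 0$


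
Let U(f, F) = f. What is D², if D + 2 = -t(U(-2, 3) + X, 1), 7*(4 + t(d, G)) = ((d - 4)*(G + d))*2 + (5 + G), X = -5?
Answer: 15376/49 ≈ 313.80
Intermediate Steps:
t(d, G) = -23/7 + G/7 + 2*(-4 + d)*(G + d)/7 (t(d, G) = -4 + (((d - 4)*(G + d))*2 + (5 + G))/7 = -4 + (((-4 + d)*(G + d))*2 + (5 + G))/7 = -4 + (2*(-4 + d)*(G + d) + (5 + G))/7 = -4 + (5 + G + 2*(-4 + d)*(G + d))/7 = -4 + (5/7 + G/7 + 2*(-4 + d)*(G + d)/7) = -23/7 + G/7 + 2*(-4 + d)*(G + d)/7)
D = -124/7 (D = -2 - (-23/7 - 1*1 - 8*(-2 - 5)/7 + 2*(-2 - 5)²/7 + (2/7)*1*(-2 - 5)) = -2 - (-23/7 - 1 - 8/7*(-7) + (2/7)*(-7)² + (2/7)*1*(-7)) = -2 - (-23/7 - 1 + 8 + (2/7)*49 - 2) = -2 - (-23/7 - 1 + 8 + 14 - 2) = -2 - 1*110/7 = -2 - 110/7 = -124/7 ≈ -17.714)
D² = (-124/7)² = 15376/49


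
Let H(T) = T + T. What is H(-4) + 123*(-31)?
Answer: -3821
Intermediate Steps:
H(T) = 2*T
H(-4) + 123*(-31) = 2*(-4) + 123*(-31) = -8 - 3813 = -3821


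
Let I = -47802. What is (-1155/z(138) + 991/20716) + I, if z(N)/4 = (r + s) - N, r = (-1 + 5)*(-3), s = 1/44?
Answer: -6534497128579/136704884 ≈ -47800.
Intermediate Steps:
s = 1/44 ≈ 0.022727
r = -12 (r = 4*(-3) = -12)
z(N) = -527/11 - 4*N (z(N) = 4*((-12 + 1/44) - N) = 4*(-527/44 - N) = -527/11 - 4*N)
(-1155/z(138) + 991/20716) + I = (-1155/(-527/11 - 4*138) + 991/20716) - 47802 = (-1155/(-527/11 - 552) + 991*(1/20716)) - 47802 = (-1155/(-6599/11) + 991/20716) - 47802 = (-1155*(-11/6599) + 991/20716) - 47802 = (12705/6599 + 991/20716) - 47802 = 269736389/136704884 - 47802 = -6534497128579/136704884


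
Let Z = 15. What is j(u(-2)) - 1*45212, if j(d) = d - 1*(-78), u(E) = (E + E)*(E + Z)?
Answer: -45186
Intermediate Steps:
u(E) = 2*E*(15 + E) (u(E) = (E + E)*(E + 15) = (2*E)*(15 + E) = 2*E*(15 + E))
j(d) = 78 + d (j(d) = d + 78 = 78 + d)
j(u(-2)) - 1*45212 = (78 + 2*(-2)*(15 - 2)) - 1*45212 = (78 + 2*(-2)*13) - 45212 = (78 - 52) - 45212 = 26 - 45212 = -45186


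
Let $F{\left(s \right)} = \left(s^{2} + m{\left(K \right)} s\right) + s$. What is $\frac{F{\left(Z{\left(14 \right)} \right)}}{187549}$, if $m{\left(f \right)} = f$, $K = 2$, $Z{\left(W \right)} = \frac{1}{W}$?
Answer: $\frac{43}{36759604} \approx 1.1698 \cdot 10^{-6}$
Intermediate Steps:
$F{\left(s \right)} = s^{2} + 3 s$ ($F{\left(s \right)} = \left(s^{2} + 2 s\right) + s = s^{2} + 3 s$)
$\frac{F{\left(Z{\left(14 \right)} \right)}}{187549} = \frac{\frac{1}{14} \left(3 + \frac{1}{14}\right)}{187549} = \frac{3 + \frac{1}{14}}{14} \cdot \frac{1}{187549} = \frac{1}{14} \cdot \frac{43}{14} \cdot \frac{1}{187549} = \frac{43}{196} \cdot \frac{1}{187549} = \frac{43}{36759604}$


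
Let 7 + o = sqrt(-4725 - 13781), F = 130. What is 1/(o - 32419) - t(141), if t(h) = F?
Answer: -68345175043/525731991 - I*sqrt(18506)/1051463982 ≈ -130.0 - 1.2938e-7*I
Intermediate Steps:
t(h) = 130
o = -7 + I*sqrt(18506) (o = -7 + sqrt(-4725 - 13781) = -7 + sqrt(-18506) = -7 + I*sqrt(18506) ≈ -7.0 + 136.04*I)
1/(o - 32419) - t(141) = 1/((-7 + I*sqrt(18506)) - 32419) - 1*130 = 1/(-32426 + I*sqrt(18506)) - 130 = -130 + 1/(-32426 + I*sqrt(18506))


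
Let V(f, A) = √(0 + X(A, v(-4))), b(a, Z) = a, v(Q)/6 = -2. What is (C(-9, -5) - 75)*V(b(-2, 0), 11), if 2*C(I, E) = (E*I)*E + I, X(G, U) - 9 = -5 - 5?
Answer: -192*I ≈ -192.0*I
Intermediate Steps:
v(Q) = -12 (v(Q) = 6*(-2) = -12)
X(G, U) = -1 (X(G, U) = 9 + (-5 - 5) = 9 - 10 = -1)
C(I, E) = I/2 + I*E²/2 (C(I, E) = ((E*I)*E + I)/2 = (I*E² + I)/2 = (I + I*E²)/2 = I/2 + I*E²/2)
V(f, A) = I (V(f, A) = √(0 - 1) = √(-1) = I)
(C(-9, -5) - 75)*V(b(-2, 0), 11) = ((½)*(-9)*(1 + (-5)²) - 75)*I = ((½)*(-9)*(1 + 25) - 75)*I = ((½)*(-9)*26 - 75)*I = (-117 - 75)*I = -192*I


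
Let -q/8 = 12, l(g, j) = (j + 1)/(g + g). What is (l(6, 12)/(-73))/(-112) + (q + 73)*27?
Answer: -60927539/98112 ≈ -621.00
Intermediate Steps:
l(g, j) = (1 + j)/(2*g) (l(g, j) = (1 + j)/((2*g)) = (1 + j)*(1/(2*g)) = (1 + j)/(2*g))
q = -96 (q = -8*12 = -96)
(l(6, 12)/(-73))/(-112) + (q + 73)*27 = (((½)*(1 + 12)/6)/(-73))/(-112) + (-96 + 73)*27 = (((½)*(⅙)*13)*(-1/73))*(-1/112) - 23*27 = ((13/12)*(-1/73))*(-1/112) - 621 = -13/876*(-1/112) - 621 = 13/98112 - 621 = -60927539/98112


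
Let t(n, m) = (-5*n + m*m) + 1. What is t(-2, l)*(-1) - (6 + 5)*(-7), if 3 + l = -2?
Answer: 41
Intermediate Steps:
l = -5 (l = -3 - 2 = -5)
t(n, m) = 1 + m² - 5*n (t(n, m) = (-5*n + m²) + 1 = (m² - 5*n) + 1 = 1 + m² - 5*n)
t(-2, l)*(-1) - (6 + 5)*(-7) = (1 + (-5)² - 5*(-2))*(-1) - (6 + 5)*(-7) = (1 + 25 + 10)*(-1) - 1*11*(-7) = 36*(-1) - 11*(-7) = -36 + 77 = 41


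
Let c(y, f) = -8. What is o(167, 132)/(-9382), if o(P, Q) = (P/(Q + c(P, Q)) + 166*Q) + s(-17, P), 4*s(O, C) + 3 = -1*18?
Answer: -679151/290842 ≈ -2.3351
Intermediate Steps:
s(O, C) = -21/4 (s(O, C) = -¾ + (-1*18)/4 = -¾ + (¼)*(-18) = -¾ - 9/2 = -21/4)
o(P, Q) = -21/4 + 166*Q + P/(-8 + Q) (o(P, Q) = (P/(Q - 8) + 166*Q) - 21/4 = (P/(-8 + Q) + 166*Q) - 21/4 = (166*Q + P/(-8 + Q)) - 21/4 = -21/4 + 166*Q + P/(-8 + Q))
o(167, 132)/(-9382) = ((42 + 167 + 166*132² - 5333/4*132)/(-8 + 132))/(-9382) = ((42 + 167 + 166*17424 - 175989)/124)*(-1/9382) = ((42 + 167 + 2892384 - 175989)/124)*(-1/9382) = ((1/124)*2716604)*(-1/9382) = (679151/31)*(-1/9382) = -679151/290842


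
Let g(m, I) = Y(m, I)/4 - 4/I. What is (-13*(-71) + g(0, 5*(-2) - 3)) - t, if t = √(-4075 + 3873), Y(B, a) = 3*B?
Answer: 12003/13 - I*√202 ≈ 923.31 - 14.213*I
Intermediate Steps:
t = I*√202 (t = √(-202) = I*√202 ≈ 14.213*I)
g(m, I) = -4/I + 3*m/4 (g(m, I) = (3*m)/4 - 4/I = (3*m)*(¼) - 4/I = 3*m/4 - 4/I = -4/I + 3*m/4)
(-13*(-71) + g(0, 5*(-2) - 3)) - t = (-13*(-71) + (-4/(5*(-2) - 3) + (¾)*0)) - I*√202 = (923 + (-4/(-10 - 3) + 0)) - I*√202 = (923 + (-4/(-13) + 0)) - I*√202 = (923 + (-4*(-1/13) + 0)) - I*√202 = (923 + (4/13 + 0)) - I*√202 = (923 + 4/13) - I*√202 = 12003/13 - I*√202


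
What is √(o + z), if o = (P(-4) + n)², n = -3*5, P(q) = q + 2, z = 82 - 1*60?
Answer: √311 ≈ 17.635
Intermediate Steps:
z = 22 (z = 82 - 60 = 22)
P(q) = 2 + q
n = -15
o = 289 (o = ((2 - 4) - 15)² = (-2 - 15)² = (-17)² = 289)
√(o + z) = √(289 + 22) = √311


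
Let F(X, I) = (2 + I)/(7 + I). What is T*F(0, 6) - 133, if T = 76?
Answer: -1121/13 ≈ -86.231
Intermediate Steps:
F(X, I) = (2 + I)/(7 + I)
T*F(0, 6) - 133 = 76*((2 + 6)/(7 + 6)) - 133 = 76*(8/13) - 133 = 608/13 - 133 = -1121/13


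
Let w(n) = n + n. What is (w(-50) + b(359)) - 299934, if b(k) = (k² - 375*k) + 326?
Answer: -305452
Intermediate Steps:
w(n) = 2*n
b(k) = 326 + k² - 375*k
(w(-50) + b(359)) - 299934 = (2*(-50) + (326 + 359² - 375*359)) - 299934 = (-100 + (326 + 128881 - 134625)) - 299934 = (-100 - 5418) - 299934 = -5518 - 299934 = -305452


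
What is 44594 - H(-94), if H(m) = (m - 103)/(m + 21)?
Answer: 3255165/73 ≈ 44591.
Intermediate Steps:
H(m) = (-103 + m)/(21 + m)
44594 - H(-94) = 44594 - (-103 - 94)/(21 - 94) = 44594 - (-197)/(-73) = 44594 - (-1)*(-197)/73 = 44594 - 1*197/73 = 44594 - 197/73 = 3255165/73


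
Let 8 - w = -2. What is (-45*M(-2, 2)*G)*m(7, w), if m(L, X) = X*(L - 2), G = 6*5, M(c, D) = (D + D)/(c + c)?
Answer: 67500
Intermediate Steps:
M(c, D) = D/c (M(c, D) = (2*D)/((2*c)) = (2*D)*(1/(2*c)) = D/c)
w = 10 (w = 8 - 1*(-2) = 8 + 2 = 10)
G = 30
m(L, X) = X*(-2 + L)
(-45*M(-2, 2)*G)*m(7, w) = (-45*2/(-2)*30)*(10*(-2 + 7)) = (-45*2*(-½)*30)*(10*5) = -(-45)*30*50 = -45*(-30)*50 = 1350*50 = 67500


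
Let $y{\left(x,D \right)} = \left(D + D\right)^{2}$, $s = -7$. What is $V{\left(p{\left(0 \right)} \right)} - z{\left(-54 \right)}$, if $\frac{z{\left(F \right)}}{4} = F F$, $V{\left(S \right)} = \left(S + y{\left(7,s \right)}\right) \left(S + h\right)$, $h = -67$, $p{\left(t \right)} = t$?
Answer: $-24796$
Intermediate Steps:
$y{\left(x,D \right)} = 4 D^{2}$ ($y{\left(x,D \right)} = \left(2 D\right)^{2} = 4 D^{2}$)
$V{\left(S \right)} = \left(-67 + S\right) \left(196 + S\right)$ ($V{\left(S \right)} = \left(S + 4 \left(-7\right)^{2}\right) \left(S - 67\right) = \left(S + 4 \cdot 49\right) \left(-67 + S\right) = \left(S + 196\right) \left(-67 + S\right) = \left(196 + S\right) \left(-67 + S\right) = \left(-67 + S\right) \left(196 + S\right)$)
$z{\left(F \right)} = 4 F^{2}$ ($z{\left(F \right)} = 4 F F = 4 F^{2}$)
$V{\left(p{\left(0 \right)} \right)} - z{\left(-54 \right)} = \left(-13132 + 0^{2} + 129 \cdot 0\right) - 4 \left(-54\right)^{2} = \left(-13132 + 0 + 0\right) - 4 \cdot 2916 = -13132 - 11664 = -24796$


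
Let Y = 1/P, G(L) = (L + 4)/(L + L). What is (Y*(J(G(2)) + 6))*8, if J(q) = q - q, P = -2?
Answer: -24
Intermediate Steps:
G(L) = (4 + L)/(2*L) (G(L) = (4 + L)/((2*L)) = (4 + L)*(1/(2*L)) = (4 + L)/(2*L))
J(q) = 0
Y = -½ (Y = 1/(-2) = -½ ≈ -0.50000)
(Y*(J(G(2)) + 6))*8 = -(0 + 6)/2*8 = -½*6*8 = -3*8 = -24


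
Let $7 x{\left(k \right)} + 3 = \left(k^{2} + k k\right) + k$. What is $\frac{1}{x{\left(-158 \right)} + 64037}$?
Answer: $\frac{7}{498026} \approx 1.4055 \cdot 10^{-5}$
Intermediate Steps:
$x{\left(k \right)} = - \frac{3}{7} + \frac{k}{7} + \frac{2 k^{2}}{7}$ ($x{\left(k \right)} = - \frac{3}{7} + \frac{\left(k^{2} + k k\right) + k}{7} = - \frac{3}{7} + \frac{\left(k^{2} + k^{2}\right) + k}{7} = - \frac{3}{7} + \frac{2 k^{2} + k}{7} = - \frac{3}{7} + \frac{k + 2 k^{2}}{7} = - \frac{3}{7} + \left(\frac{k}{7} + \frac{2 k^{2}}{7}\right) = - \frac{3}{7} + \frac{k}{7} + \frac{2 k^{2}}{7}$)
$\frac{1}{x{\left(-158 \right)} + 64037} = \frac{1}{\left(- \frac{3}{7} + \frac{1}{7} \left(-158\right) + \frac{2 \left(-158\right)^{2}}{7}\right) + 64037} = \frac{1}{\left(- \frac{3}{7} - \frac{158}{7} + \frac{2}{7} \cdot 24964\right) + 64037} = \frac{1}{\left(- \frac{3}{7} - \frac{158}{7} + \frac{49928}{7}\right) + 64037} = \frac{1}{\frac{49767}{7} + 64037} = \frac{1}{\frac{498026}{7}} = \frac{7}{498026}$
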